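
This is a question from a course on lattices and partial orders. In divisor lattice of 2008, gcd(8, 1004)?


Meet=gcd.
gcd(8,1004)=4


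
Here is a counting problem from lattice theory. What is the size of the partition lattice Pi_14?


B(n) = number of set partitions of an n-element set.
B(n) satisfies the recurrence: B(n+1) = sum_k C(n,k)*B(k).
B(14) = 190899322


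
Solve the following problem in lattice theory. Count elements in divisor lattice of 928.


Divisors of 928: [1, 2, 4, 8, 16, 29, 32, 58, 116, 232, 464, 928]
Count: 12


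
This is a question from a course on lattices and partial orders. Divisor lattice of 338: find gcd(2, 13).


In a divisor lattice, meet = gcd (greatest common divisor).
By Euclidean algorithm or factoring: gcd(2,13) = 1


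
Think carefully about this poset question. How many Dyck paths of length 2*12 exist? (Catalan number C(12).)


C(n) = C(2n, n) / (n+1).
C(24, 12) = 2704156
C(12) = 2704156 / 13 = 208012


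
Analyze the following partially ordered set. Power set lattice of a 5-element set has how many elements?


Power set = 2^n.
2^5 = 32


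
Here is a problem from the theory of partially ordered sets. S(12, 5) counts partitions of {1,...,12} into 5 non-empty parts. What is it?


S(n,k) = k*S(n-1,k) + S(n-1,k-1).
S(11,5) = 246730, S(11,4) = 145750
S(12,5) = 5*246730 + 145750 = 1233650 + 145750
S(12,5) = 1379400


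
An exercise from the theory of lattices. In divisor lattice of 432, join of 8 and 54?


In a divisor lattice, join = lcm (least common multiple).
gcd(8,54) = 2
lcm(8,54) = 8*54/gcd = 432/2 = 216


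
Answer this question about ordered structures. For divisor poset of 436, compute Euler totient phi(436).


phi(n) = n * prod_{p|n} (1 - 1/p).
Prime divisors of 436: [2, 109]
phi(436) = 436 * (1 - 1/2) * (1 - 1/109)
phi(436) = 216


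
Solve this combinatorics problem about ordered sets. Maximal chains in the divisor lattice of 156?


A maximal chain goes from the minimum element to a maximal element via cover relations.
Counting all min-to-max paths in the cover graph.
Total maximal chains: 12


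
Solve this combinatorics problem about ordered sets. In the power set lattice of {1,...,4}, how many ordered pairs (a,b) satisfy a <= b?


The order relation is {(a,b) : a <= b}, reflexive so it includes (a,a).
Examples: ({},{}), ({},{1,2}), ({},{1,2,3}), ({},{1,2,3,4}), ({},{1,2,4}), ...
Total ordered pairs: 81


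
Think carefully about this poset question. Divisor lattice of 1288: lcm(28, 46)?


Join=lcm.
gcd(28,46)=2
lcm=644


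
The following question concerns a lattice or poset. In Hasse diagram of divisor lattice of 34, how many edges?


A cover relation a -< b holds when a < b with no c strictly between.
Cover relations:
  1 -< 2
  1 -< 17
  2 -< 34
  17 -< 34
Total: 4


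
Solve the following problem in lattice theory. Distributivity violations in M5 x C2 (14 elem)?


Distributive law: a ^ (b v c) = (a ^ b) v (a ^ c).
Check all 14^3 = 2744 ordered triples (a,b,c).
  e.g. a=(a1,0), b=(a2,0), c=(a3,0): lhs=(a1,0) != rhs=(0,0)
  e.g. a=(a1,0), b=(a2,0), c=(a3,1): lhs=(a1,0) != rhs=(0,0)
Total violating triples: 480


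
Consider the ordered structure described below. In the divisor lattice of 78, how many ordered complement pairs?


Complement pair (a,b): a meet b = bottom, a join b = top.
Here: gcd(a,b)=1 and lcm(a,b)=78, i.e. a*b=78 with a,b coprime.
Pairs found: (1,78), (2,39), (3,26), (6,13), ... (4 more)
Total ordered pairs: 8


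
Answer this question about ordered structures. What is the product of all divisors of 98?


Divisors of 98: [1, 2, 7, 14, 49, 98]
Product = n^(d(n)/2) = 98^(6/2)
Product = 941192


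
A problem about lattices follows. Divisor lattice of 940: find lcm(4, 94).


In a divisor lattice, join = lcm (least common multiple).
gcd(4,94) = 2
lcm(4,94) = 4*94/gcd = 376/2 = 188


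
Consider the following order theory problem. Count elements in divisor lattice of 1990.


Divisors of 1990: [1, 2, 5, 10, 199, 398, 995, 1990]
Count: 8


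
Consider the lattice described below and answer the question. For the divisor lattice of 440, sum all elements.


sigma(n) = sum of divisors.
Divisors of 440: [1, 2, 4, 5, 8, 10, 11, 20, 22, 40, 44, 55, 88, 110, 220, 440]
Sum = 1080


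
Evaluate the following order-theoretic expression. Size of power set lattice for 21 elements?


Power set = 2^n.
2^21 = 2097152


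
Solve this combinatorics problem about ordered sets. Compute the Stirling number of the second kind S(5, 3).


S(n,k) = k*S(n-1,k) + S(n-1,k-1).
S(4,3) = 6, S(4,2) = 7
S(5,3) = 3*6 + 7 = 18 + 7
S(5,3) = 25


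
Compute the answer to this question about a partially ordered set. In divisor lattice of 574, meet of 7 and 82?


In a divisor lattice, meet = gcd (greatest common divisor).
By Euclidean algorithm or factoring: gcd(7,82) = 1


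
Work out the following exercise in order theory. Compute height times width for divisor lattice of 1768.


Height = length of longest chain minus 1; width = size of largest antichain.
A maximum chain: 1 | 17 | 221 | 442 | 884 | 1768  (height 5).
A maximum antichain: {4, 26, 34, 221}  (width 4).
Product = 5 * 4 = 20


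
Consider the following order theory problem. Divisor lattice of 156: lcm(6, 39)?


Join=lcm.
gcd(6,39)=3
lcm=78


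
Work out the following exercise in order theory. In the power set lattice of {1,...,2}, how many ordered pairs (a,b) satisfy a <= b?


The order relation is {(a,b) : a <= b}, reflexive so it includes (a,a).
Examples: ({},{}), ({},{1,2}), ({},{1}), ({},{2}), ({1,2},{1,2}), ...
Total ordered pairs: 9


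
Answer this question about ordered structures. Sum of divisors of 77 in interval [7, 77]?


Interval [7,77] in divisors of 77: [7, 77]
Sum = 84


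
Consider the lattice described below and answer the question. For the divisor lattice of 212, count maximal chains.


A maximal chain goes from the minimum element to a maximal element via cover relations.
Counting all min-to-max paths in the cover graph.
Total maximal chains: 3


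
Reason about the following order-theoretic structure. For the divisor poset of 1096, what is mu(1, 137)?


In a divisor lattice, mu(a,b) = mu(b/a) where mu is the classical Mobius function.
b/a = 137/1 = 137
Prime factorization of 137: primes [137]
137 is squarefree with 1 prime factor(s), so mu(137) = (-1)^1 = -1


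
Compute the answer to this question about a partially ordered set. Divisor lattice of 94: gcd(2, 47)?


Meet=gcd.
gcd(2,47)=1


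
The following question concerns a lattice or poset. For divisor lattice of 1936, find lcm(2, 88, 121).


In a divisor lattice, join = lcm (least common multiple).
Compute lcm iteratively: start with first element, then lcm(current, next).
Elements: [2, 88, 121]
lcm(2,88) = 88
lcm(88,121) = 968
Final lcm = 968


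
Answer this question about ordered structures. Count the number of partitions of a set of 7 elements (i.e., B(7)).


B(n) = number of set partitions of an n-element set.
B(n) satisfies the recurrence: B(n+1) = sum_k C(n,k)*B(k).
B(7) = 877


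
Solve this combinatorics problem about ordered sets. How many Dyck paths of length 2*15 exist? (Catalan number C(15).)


C(n) = C(2n, n) / (n+1).
C(30, 15) = 155117520
C(15) = 155117520 / 16 = 9694845


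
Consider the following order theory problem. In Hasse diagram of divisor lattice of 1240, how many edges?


A cover relation a -< b holds when a < b with no c strictly between.
Cover relations:
  1 -< 2
  1 -< 5
  1 -< 31
  2 -< 4
  2 -< 10
  2 -< 62
  4 -< 8
  4 -< 20
  ...20 more
Total: 28


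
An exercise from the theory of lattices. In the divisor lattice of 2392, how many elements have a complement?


An element a is complemented if some b has a meet b = bottom, a join b = top.
a is complemented iff gcd(a, n/a)=1, i.e. a is a unitary divisor of 2392.
Complemented elements: 1, 8, 13, 23, 104, 184, ... (2 more)
Count: 8


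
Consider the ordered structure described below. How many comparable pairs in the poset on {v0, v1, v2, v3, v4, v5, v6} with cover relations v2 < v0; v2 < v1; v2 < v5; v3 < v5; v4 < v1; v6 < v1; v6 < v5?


A comparable pair {a,b} has a < b or b < a in the order.
Count unordered pairs where one element is strictly below the other.
Examples: {v0,v2}, {v1,v2}, {v1,v4}, {v1,v6}, ...
Total comparable pairs: 7


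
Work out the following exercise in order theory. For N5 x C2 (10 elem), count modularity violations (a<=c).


Modular law: if a <= c then a v (b ^ c) = (a v b) ^ c.
Check all triples (a,b,c) with a <= c among 10 elements.
  e.g. a=(a,0), b=(c,0), c=(b,0): lhs=(a,0) != rhs=(b,0)
  e.g. a=(a,0), b=(c,1), c=(b,0): lhs=(a,0) != rhs=(b,0)
Total violating triples: 6


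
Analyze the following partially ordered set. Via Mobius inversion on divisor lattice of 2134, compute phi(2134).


phi(n) = n * prod_{p|n} (1 - 1/p).
Prime divisors of 2134: [2, 11, 97]
phi(2134) = 2134 * (1 - 1/2) * (1 - 1/11) * (1 - 1/97)
phi(2134) = 960


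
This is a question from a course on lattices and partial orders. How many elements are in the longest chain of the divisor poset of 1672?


A chain is a totally ordered subset; we count the number of elements in a maximum chain.
Compute, for each element x, the size of the longest chain ending at x:
  1: 1
  2: 2
  11: 2
  19: 2
  4: 3
  8: 4
  ...
A maximum chain: 1 < 2 < 4 < 8 < 88 < 1672
Number of elements in the longest chain: 6


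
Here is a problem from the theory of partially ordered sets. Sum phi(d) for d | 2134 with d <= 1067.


Divisors of 2134 up to 1067: [1, 2, 11, 22, 97, 194, 1067]
phi values: [1, 1, 10, 10, 96, 96, 960]
Sum = 1174


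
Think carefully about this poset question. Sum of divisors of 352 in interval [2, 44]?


Interval [2,44] in divisors of 352: [2, 4, 22, 44]
Sum = 72


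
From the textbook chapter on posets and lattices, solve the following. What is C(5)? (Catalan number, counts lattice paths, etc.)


C(n) = C(2n, n) / (n+1).
C(10, 5) = 252
C(5) = 252 / 6 = 42


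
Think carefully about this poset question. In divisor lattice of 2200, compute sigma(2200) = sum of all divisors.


sigma(n) = sum of divisors.
Divisors of 2200: [1, 2, 4, 5, 8, 10, 11, 20, 22, 25, 40, 44, 50, 55, 88, 100, 110, 200, 220, 275, 440, 550, 1100, 2200]
Sum = 5580


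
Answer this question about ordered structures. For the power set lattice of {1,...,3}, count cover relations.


A cover relation a -< b holds when a < b with no c strictly between.
Cover relations:
  {} -< {1}
  {} -< {2}
  {} -< {3}
  {1} -< {1,2}
  {1} -< {1,3}
  {2} -< {1,2}
  {2} -< {2,3}
  {3} -< {1,3}
  ...4 more
Total: 12


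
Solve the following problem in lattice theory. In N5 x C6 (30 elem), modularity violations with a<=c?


Modular law: if a <= c then a v (b ^ c) = (a v b) ^ c.
Check all triples (a,b,c) with a <= c among 30 elements.
  e.g. a=(a,0), b=(c,0), c=(b,0): lhs=(a,0) != rhs=(b,0)
  e.g. a=(a,0), b=(c,1), c=(b,0): lhs=(a,0) != rhs=(b,0)
Total violating triples: 126


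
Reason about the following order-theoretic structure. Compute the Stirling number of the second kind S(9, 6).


S(n,k) = k*S(n-1,k) + S(n-1,k-1).
S(8,6) = 266, S(8,5) = 1050
S(9,6) = 6*266 + 1050 = 1596 + 1050
S(9,6) = 2646


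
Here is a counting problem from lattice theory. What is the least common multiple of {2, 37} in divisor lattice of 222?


In a divisor lattice, join = lcm (least common multiple).
Compute lcm iteratively: start with first element, then lcm(current, next).
Elements: [2, 37]
lcm(2,37) = 74
Final lcm = 74


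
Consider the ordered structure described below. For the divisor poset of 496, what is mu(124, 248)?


In a divisor lattice, mu(a,b) = mu(b/a) where mu is the classical Mobius function.
b/a = 248/124 = 2
Prime factorization of 2: primes [2]
2 is squarefree with 1 prime factor(s), so mu(2) = (-1)^1 = -1


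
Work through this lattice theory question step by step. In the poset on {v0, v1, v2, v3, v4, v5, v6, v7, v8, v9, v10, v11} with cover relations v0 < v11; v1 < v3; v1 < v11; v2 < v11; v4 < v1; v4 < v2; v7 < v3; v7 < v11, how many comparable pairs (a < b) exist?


A comparable pair {a,b} has a < b or b < a in the order.
Count unordered pairs where one element is strictly below the other.
Examples: {v0,v11}, {v1,v3}, {v1,v4}, {v1,v11}, ...
Total comparable pairs: 10


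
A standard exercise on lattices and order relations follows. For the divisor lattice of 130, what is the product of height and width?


Height = length of longest chain minus 1; width = size of largest antichain.
A maximum chain: 1 | 13 | 65 | 130  (height 3).
A maximum antichain: {2, 5, 13}  (width 3).
Product = 3 * 3 = 9


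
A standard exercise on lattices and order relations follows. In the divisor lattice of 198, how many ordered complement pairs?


Complement pair (a,b): a meet b = bottom, a join b = top.
Here: gcd(a,b)=1 and lcm(a,b)=198, i.e. a*b=198 with a,b coprime.
Pairs found: (1,198), (2,99), (9,22), (11,18), ... (4 more)
Total ordered pairs: 8


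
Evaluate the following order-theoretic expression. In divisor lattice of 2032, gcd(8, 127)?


Meet=gcd.
gcd(8,127)=1


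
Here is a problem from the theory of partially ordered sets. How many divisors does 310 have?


Divisors of 310: [1, 2, 5, 10, 31, 62, 155, 310]
Count: 8


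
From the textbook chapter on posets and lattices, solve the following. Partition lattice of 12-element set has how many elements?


B(n) = number of set partitions of an n-element set.
B(n) satisfies the recurrence: B(n+1) = sum_k C(n,k)*B(k).
B(12) = 4213597


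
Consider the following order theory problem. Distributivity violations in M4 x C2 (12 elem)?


Distributive law: a ^ (b v c) = (a ^ b) v (a ^ c).
Check all 12^3 = 1728 ordered triples (a,b,c).
  e.g. a=(a1,0), b=(a2,0), c=(a3,0): lhs=(a1,0) != rhs=(0,0)
  e.g. a=(a1,0), b=(a2,0), c=(a3,1): lhs=(a1,0) != rhs=(0,0)
Total violating triples: 192


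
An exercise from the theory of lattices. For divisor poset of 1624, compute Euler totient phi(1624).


phi(n) = n * prod_{p|n} (1 - 1/p).
Prime divisors of 1624: [2, 7, 29]
phi(1624) = 1624 * (1 - 1/2) * (1 - 1/7) * (1 - 1/29)
phi(1624) = 672


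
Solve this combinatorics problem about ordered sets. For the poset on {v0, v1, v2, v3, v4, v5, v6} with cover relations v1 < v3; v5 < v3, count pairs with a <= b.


The order relation is {(a,b) : a <= b}, reflexive so it includes (a,a).
Examples: (v0,v0), (v1,v1), (v1,v3), (v2,v2), (v3,v3), ...
Total ordered pairs: 9


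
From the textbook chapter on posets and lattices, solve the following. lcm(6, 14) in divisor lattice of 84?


Join=lcm.
gcd(6,14)=2
lcm=42


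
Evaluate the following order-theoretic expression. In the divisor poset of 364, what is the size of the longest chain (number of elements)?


A chain is a totally ordered subset; we count the number of elements in a maximum chain.
Compute, for each element x, the size of the longest chain ending at x:
  1: 1
  2: 2
  7: 2
  13: 2
  4: 3
  14: 3
  ...
A maximum chain: 1 < 2 < 4 < 28 < 364
Number of elements in the longest chain: 5


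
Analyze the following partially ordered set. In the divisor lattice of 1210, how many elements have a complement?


An element a is complemented if some b has a meet b = bottom, a join b = top.
a is complemented iff gcd(a, n/a)=1, i.e. a is a unitary divisor of 1210.
Complemented elements: 1, 2, 5, 10, 121, 242, ... (2 more)
Count: 8


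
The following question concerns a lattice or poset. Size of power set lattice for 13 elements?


Power set = 2^n.
2^13 = 8192


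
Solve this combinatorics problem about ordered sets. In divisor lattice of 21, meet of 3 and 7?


In a divisor lattice, meet = gcd (greatest common divisor).
By Euclidean algorithm or factoring: gcd(3,7) = 1


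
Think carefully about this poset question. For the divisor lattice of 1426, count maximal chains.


A maximal chain goes from the minimum element to a maximal element via cover relations.
Counting all min-to-max paths in the cover graph.
Total maximal chains: 6


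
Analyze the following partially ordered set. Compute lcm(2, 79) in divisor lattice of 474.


In a divisor lattice, join = lcm (least common multiple).
gcd(2,79) = 1
lcm(2,79) = 2*79/gcd = 158/1 = 158


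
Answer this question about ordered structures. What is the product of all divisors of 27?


Divisors of 27: [1, 3, 9, 27]
Product = n^(d(n)/2) = 27^(4/2)
Product = 729


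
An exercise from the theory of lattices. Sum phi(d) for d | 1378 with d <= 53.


Divisors of 1378 up to 53: [1, 2, 13, 26, 53]
phi values: [1, 1, 12, 12, 52]
Sum = 78


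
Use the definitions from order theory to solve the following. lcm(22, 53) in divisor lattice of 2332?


Join=lcm.
gcd(22,53)=1
lcm=1166


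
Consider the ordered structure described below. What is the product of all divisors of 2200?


Divisors of 2200: [1, 2, 4, 5, 8, 10, 11, 20, 22, 25, 40, 44, 50, 55, 88, 100, 110, 200, 220, 275, 440, 550, 1100, 2200]
Product = n^(d(n)/2) = 2200^(24/2)
Product = 12855002631049216000000000000000000000000


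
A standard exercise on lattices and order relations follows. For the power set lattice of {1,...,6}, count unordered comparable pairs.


A comparable pair {a,b} has a < b or b < a in the order.
Count unordered pairs where one element is strictly below the other.
Examples: {{},{1}}, {{},{2}}, {{},{3}}, {{},{4}}, ...
Total comparable pairs: 665


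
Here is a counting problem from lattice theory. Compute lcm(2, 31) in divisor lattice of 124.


In a divisor lattice, join = lcm (least common multiple).
gcd(2,31) = 1
lcm(2,31) = 2*31/gcd = 62/1 = 62


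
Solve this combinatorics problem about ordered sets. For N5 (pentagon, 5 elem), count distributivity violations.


Distributive law: a ^ (b v c) = (a ^ b) v (a ^ c).
Check all 5^3 = 125 ordered triples (a,b,c).
  e.g. a=b, b=a, c=c: lhs=b != rhs=a
  e.g. a=b, b=c, c=a: lhs=b != rhs=a
Total violating triples: 2


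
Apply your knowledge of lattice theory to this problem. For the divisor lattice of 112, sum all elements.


sigma(n) = sum of divisors.
Divisors of 112: [1, 2, 4, 7, 8, 14, 16, 28, 56, 112]
Sum = 248


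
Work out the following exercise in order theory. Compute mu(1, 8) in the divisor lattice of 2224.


In a divisor lattice, mu(a,b) = mu(b/a) where mu is the classical Mobius function.
b/a = 8/1 = 8
Prime factorization of 8: primes [2]
8 is not squarefree, so mu(8) = 0


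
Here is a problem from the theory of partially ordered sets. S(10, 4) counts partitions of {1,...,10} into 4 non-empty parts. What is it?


S(n,k) = k*S(n-1,k) + S(n-1,k-1).
S(9,4) = 7770, S(9,3) = 3025
S(10,4) = 4*7770 + 3025 = 31080 + 3025
S(10,4) = 34105


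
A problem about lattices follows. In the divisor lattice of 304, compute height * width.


Height = length of longest chain minus 1; width = size of largest antichain.
A maximum chain: 1 | 19 | 38 | 76 | 152 | 304  (height 5).
A maximum antichain: {2, 19}  (width 2).
Product = 5 * 2 = 10


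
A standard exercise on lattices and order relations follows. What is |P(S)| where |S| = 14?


Power set = 2^n.
2^14 = 16384


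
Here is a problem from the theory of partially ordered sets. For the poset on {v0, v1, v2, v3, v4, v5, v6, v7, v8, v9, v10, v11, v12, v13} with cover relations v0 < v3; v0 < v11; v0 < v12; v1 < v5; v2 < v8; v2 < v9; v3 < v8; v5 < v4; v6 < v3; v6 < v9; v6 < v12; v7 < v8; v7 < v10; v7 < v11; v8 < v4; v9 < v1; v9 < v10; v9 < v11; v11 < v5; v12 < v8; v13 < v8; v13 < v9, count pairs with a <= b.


The order relation is {(a,b) : a <= b}, reflexive so it includes (a,a).
Examples: (v0,v0), (v0,v11), (v0,v12), (v0,v3), (v0,v4), ...
Total ordered pairs: 63


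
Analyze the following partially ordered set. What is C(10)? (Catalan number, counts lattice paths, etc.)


C(n) = C(2n, n) / (n+1).
C(20, 10) = 184756
C(10) = 184756 / 11 = 16796


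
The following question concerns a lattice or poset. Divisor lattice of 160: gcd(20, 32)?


Meet=gcd.
gcd(20,32)=4


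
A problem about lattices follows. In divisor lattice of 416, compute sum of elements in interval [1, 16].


Interval [1,16] in divisors of 416: [1, 2, 4, 8, 16]
Sum = 31


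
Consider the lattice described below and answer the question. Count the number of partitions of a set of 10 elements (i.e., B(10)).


B(n) = number of set partitions of an n-element set.
B(n) satisfies the recurrence: B(n+1) = sum_k C(n,k)*B(k).
B(10) = 115975


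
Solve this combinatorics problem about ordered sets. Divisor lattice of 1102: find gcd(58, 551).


In a divisor lattice, meet = gcd (greatest common divisor).
By Euclidean algorithm or factoring: gcd(58,551) = 29


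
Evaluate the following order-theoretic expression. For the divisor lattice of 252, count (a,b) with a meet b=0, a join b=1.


Complement pair (a,b): a meet b = bottom, a join b = top.
Here: gcd(a,b)=1 and lcm(a,b)=252, i.e. a*b=252 with a,b coprime.
Pairs found: (1,252), (4,63), (7,36), (9,28), ... (4 more)
Total ordered pairs: 8


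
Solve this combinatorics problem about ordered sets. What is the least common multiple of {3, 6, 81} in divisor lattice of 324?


In a divisor lattice, join = lcm (least common multiple).
Compute lcm iteratively: start with first element, then lcm(current, next).
Elements: [3, 6, 81]
lcm(3,6) = 6
lcm(6,81) = 162
Final lcm = 162


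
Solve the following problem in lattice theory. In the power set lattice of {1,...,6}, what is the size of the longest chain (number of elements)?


A chain is a totally ordered subset; we count the number of elements in a maximum chain.
Compute, for each element x, the size of the longest chain ending at x:
  {}: 1
  {1}: 2
  {2}: 2
  {3}: 2
  {4}: 2
  {5}: 2
  ...
A maximum chain: {} < {1} < {1,2} < {1,2,3} < {1,2,3,4} < {1,2,3,4,5} < {1,2,3,4,5,6}
Number of elements in the longest chain: 7


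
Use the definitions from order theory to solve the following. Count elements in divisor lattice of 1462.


Divisors of 1462: [1, 2, 17, 34, 43, 86, 731, 1462]
Count: 8


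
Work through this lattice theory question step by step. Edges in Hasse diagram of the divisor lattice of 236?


A cover relation a -< b holds when a < b with no c strictly between.
Cover relations:
  1 -< 2
  1 -< 59
  2 -< 4
  2 -< 118
  4 -< 236
  59 -< 118
  118 -< 236
Total: 7


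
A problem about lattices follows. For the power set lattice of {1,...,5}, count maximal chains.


A maximal chain goes from the minimum element to a maximal element via cover relations.
Counting all min-to-max paths in the cover graph.
Total maximal chains: 120


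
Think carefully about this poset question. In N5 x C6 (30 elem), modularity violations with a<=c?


Modular law: if a <= c then a v (b ^ c) = (a v b) ^ c.
Check all triples (a,b,c) with a <= c among 30 elements.
  e.g. a=(a,0), b=(c,0), c=(b,0): lhs=(a,0) != rhs=(b,0)
  e.g. a=(a,0), b=(c,1), c=(b,0): lhs=(a,0) != rhs=(b,0)
Total violating triples: 126


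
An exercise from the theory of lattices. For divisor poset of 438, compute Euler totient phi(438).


phi(n) = n * prod_{p|n} (1 - 1/p).
Prime divisors of 438: [2, 3, 73]
phi(438) = 438 * (1 - 1/2) * (1 - 1/3) * (1 - 1/73)
phi(438) = 144


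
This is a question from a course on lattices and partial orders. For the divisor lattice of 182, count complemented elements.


An element a is complemented if some b has a meet b = bottom, a join b = top.
a is complemented iff gcd(a, n/a)=1, i.e. a is a unitary divisor of 182.
Complemented elements: 1, 2, 7, 13, 14, 26, ... (2 more)
Count: 8


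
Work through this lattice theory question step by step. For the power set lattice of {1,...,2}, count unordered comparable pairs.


A comparable pair {a,b} has a < b or b < a in the order.
Count unordered pairs where one element is strictly below the other.
Examples: {{},{1}}, {{},{2}}, {{},{1,2}}, {{1},{1,2}}, ...
Total comparable pairs: 5


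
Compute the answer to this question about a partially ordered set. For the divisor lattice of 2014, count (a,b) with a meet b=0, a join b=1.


Complement pair (a,b): a meet b = bottom, a join b = top.
Here: gcd(a,b)=1 and lcm(a,b)=2014, i.e. a*b=2014 with a,b coprime.
Pairs found: (1,2014), (2,1007), (19,106), (38,53), ... (4 more)
Total ordered pairs: 8


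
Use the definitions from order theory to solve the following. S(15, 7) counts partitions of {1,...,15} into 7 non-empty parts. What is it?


S(n,k) = k*S(n-1,k) + S(n-1,k-1).
S(14,7) = 49329280, S(14,6) = 63436373
S(15,7) = 7*49329280 + 63436373 = 345304960 + 63436373
S(15,7) = 408741333


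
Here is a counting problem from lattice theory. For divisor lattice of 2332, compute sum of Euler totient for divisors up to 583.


Divisors of 2332 up to 583: [1, 2, 4, 11, 22, 44, 53, 106, 212, 583]
phi values: [1, 1, 2, 10, 10, 20, 52, 52, 104, 520]
Sum = 772


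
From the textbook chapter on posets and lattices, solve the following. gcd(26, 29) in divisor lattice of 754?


Meet=gcd.
gcd(26,29)=1


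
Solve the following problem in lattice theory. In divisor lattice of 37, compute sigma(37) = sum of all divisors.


sigma(n) = sum of divisors.
Divisors of 37: [1, 37]
Sum = 38


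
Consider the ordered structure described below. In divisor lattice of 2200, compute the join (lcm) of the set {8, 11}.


In a divisor lattice, join = lcm (least common multiple).
Compute lcm iteratively: start with first element, then lcm(current, next).
Elements: [8, 11]
lcm(8,11) = 88
Final lcm = 88


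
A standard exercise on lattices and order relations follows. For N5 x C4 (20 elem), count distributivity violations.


Distributive law: a ^ (b v c) = (a ^ b) v (a ^ c).
Check all 20^3 = 8000 ordered triples (a,b,c).
  e.g. a=(b,0), b=(a,0), c=(c,0): lhs=(b,0) != rhs=(a,0)
  e.g. a=(b,0), b=(a,0), c=(c,1): lhs=(b,0) != rhs=(a,0)
Total violating triples: 128


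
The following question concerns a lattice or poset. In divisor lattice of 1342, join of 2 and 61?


In a divisor lattice, join = lcm (least common multiple).
gcd(2,61) = 1
lcm(2,61) = 2*61/gcd = 122/1 = 122


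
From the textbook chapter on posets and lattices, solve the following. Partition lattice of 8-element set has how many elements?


B(n) = number of set partitions of an n-element set.
B(n) satisfies the recurrence: B(n+1) = sum_k C(n,k)*B(k).
B(8) = 4140


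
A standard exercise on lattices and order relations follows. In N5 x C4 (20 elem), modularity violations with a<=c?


Modular law: if a <= c then a v (b ^ c) = (a v b) ^ c.
Check all triples (a,b,c) with a <= c among 20 elements.
  e.g. a=(a,0), b=(c,0), c=(b,0): lhs=(a,0) != rhs=(b,0)
  e.g. a=(a,0), b=(c,1), c=(b,0): lhs=(a,0) != rhs=(b,0)
Total violating triples: 40


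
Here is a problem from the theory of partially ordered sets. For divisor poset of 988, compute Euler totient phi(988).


phi(n) = n * prod_{p|n} (1 - 1/p).
Prime divisors of 988: [2, 13, 19]
phi(988) = 988 * (1 - 1/2) * (1 - 1/13) * (1 - 1/19)
phi(988) = 432


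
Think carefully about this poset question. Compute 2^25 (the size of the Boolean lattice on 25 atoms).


Power set = 2^n.
2^25 = 33554432


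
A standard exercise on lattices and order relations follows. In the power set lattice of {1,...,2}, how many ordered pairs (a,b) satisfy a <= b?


The order relation is {(a,b) : a <= b}, reflexive so it includes (a,a).
Examples: ({},{}), ({},{1,2}), ({},{1}), ({},{2}), ({1,2},{1,2}), ...
Total ordered pairs: 9


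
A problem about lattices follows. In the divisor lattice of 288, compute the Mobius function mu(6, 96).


In a divisor lattice, mu(a,b) = mu(b/a) where mu is the classical Mobius function.
b/a = 96/6 = 16
Prime factorization of 16: primes [2]
16 is not squarefree, so mu(16) = 0


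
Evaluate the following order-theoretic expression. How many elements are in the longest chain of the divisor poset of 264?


A chain is a totally ordered subset; we count the number of elements in a maximum chain.
Compute, for each element x, the size of the longest chain ending at x:
  1: 1
  2: 2
  3: 2
  11: 2
  4: 3
  6: 3
  ...
A maximum chain: 1 < 2 < 4 < 8 < 24 < 264
Number of elements in the longest chain: 6


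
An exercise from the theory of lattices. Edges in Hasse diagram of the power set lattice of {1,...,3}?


A cover relation a -< b holds when a < b with no c strictly between.
Cover relations:
  {} -< {1}
  {} -< {2}
  {} -< {3}
  {1} -< {1,2}
  {1} -< {1,3}
  {2} -< {1,2}
  {2} -< {2,3}
  {3} -< {1,3}
  ...4 more
Total: 12


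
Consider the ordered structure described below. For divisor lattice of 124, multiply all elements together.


Divisors of 124: [1, 2, 4, 31, 62, 124]
Product = n^(d(n)/2) = 124^(6/2)
Product = 1906624


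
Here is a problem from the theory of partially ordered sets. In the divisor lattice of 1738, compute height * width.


Height = length of longest chain minus 1; width = size of largest antichain.
A maximum chain: 1 | 79 | 869 | 1738  (height 3).
A maximum antichain: {2, 11, 79}  (width 3).
Product = 3 * 3 = 9


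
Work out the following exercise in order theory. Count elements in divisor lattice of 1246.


Divisors of 1246: [1, 2, 7, 14, 89, 178, 623, 1246]
Count: 8


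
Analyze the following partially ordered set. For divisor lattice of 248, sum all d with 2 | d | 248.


Interval [2,248] in divisors of 248: [2, 4, 8, 62, 124, 248]
Sum = 448


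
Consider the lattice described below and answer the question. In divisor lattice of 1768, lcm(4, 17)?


Join=lcm.
gcd(4,17)=1
lcm=68


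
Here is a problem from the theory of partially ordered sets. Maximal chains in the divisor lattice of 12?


A maximal chain goes from the minimum element to a maximal element via cover relations.
Counting all min-to-max paths in the cover graph.
Total maximal chains: 3


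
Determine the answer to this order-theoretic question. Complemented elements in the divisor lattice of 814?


An element a is complemented if some b has a meet b = bottom, a join b = top.
a is complemented iff gcd(a, n/a)=1, i.e. a is a unitary divisor of 814.
Complemented elements: 1, 2, 11, 22, 37, 74, ... (2 more)
Count: 8


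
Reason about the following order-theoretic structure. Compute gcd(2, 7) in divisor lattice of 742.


In a divisor lattice, meet = gcd (greatest common divisor).
By Euclidean algorithm or factoring: gcd(2,7) = 1


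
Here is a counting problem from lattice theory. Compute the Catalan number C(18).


C(n) = C(2n, n) / (n+1).
C(36, 18) = 9075135300
C(18) = 9075135300 / 19 = 477638700


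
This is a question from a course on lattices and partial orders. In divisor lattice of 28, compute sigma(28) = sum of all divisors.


sigma(n) = sum of divisors.
Divisors of 28: [1, 2, 4, 7, 14, 28]
Sum = 56


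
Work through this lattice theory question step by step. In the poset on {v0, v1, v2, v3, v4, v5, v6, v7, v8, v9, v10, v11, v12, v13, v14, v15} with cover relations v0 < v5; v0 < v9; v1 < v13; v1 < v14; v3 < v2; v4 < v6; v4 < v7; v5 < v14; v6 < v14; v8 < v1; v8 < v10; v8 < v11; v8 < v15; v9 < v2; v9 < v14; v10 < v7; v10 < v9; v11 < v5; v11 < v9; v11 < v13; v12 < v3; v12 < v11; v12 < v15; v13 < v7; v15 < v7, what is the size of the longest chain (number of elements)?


A chain is a totally ordered subset; we count the number of elements in a maximum chain.
Compute, for each element x, the size of the longest chain ending at x:
  v0: 1
  v4: 1
  v8: 1
  v12: 1
  v1: 2
  v3: 2
  ...
A maximum chain: v8 < v10 < v9 < v2
Number of elements in the longest chain: 4


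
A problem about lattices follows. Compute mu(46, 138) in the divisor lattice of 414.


In a divisor lattice, mu(a,b) = mu(b/a) where mu is the classical Mobius function.
b/a = 138/46 = 3
Prime factorization of 3: primes [3]
3 is squarefree with 1 prime factor(s), so mu(3) = (-1)^1 = -1


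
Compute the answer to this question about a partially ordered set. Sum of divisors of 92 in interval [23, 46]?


Interval [23,46] in divisors of 92: [23, 46]
Sum = 69


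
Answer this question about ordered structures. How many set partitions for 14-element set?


B(n) = number of set partitions of an n-element set.
B(n) satisfies the recurrence: B(n+1) = sum_k C(n,k)*B(k).
B(14) = 190899322


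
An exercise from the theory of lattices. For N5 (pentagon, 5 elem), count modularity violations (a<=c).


Modular law: if a <= c then a v (b ^ c) = (a v b) ^ c.
Check all triples (a,b,c) with a <= c among 5 elements.
  e.g. a=a, b=c, c=b: lhs=a != rhs=b
Total violating triples: 1


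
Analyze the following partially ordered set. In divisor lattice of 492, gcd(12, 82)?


Meet=gcd.
gcd(12,82)=2


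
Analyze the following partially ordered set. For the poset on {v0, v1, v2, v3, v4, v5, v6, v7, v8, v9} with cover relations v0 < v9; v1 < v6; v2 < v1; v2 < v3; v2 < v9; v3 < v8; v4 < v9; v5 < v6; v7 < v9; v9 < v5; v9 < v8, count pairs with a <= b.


The order relation is {(a,b) : a <= b}, reflexive so it includes (a,a).
Examples: (v0,v0), (v0,v5), (v0,v6), (v0,v8), (v0,v9), ...
Total ordered pairs: 34


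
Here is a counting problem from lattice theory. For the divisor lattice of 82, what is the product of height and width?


Height = length of longest chain minus 1; width = size of largest antichain.
A maximum chain: 1 | 41 | 82  (height 2).
A maximum antichain: {2, 41}  (width 2).
Product = 2 * 2 = 4


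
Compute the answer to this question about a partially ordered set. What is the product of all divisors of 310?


Divisors of 310: [1, 2, 5, 10, 31, 62, 155, 310]
Product = n^(d(n)/2) = 310^(8/2)
Product = 9235210000


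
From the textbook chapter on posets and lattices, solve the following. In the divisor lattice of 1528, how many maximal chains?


A maximal chain goes from the minimum element to a maximal element via cover relations.
Counting all min-to-max paths in the cover graph.
Total maximal chains: 4


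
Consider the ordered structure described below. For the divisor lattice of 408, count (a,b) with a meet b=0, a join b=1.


Complement pair (a,b): a meet b = bottom, a join b = top.
Here: gcd(a,b)=1 and lcm(a,b)=408, i.e. a*b=408 with a,b coprime.
Pairs found: (1,408), (3,136), (8,51), (17,24), ... (4 more)
Total ordered pairs: 8


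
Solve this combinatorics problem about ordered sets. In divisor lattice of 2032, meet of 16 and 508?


In a divisor lattice, meet = gcd (greatest common divisor).
By Euclidean algorithm or factoring: gcd(16,508) = 4


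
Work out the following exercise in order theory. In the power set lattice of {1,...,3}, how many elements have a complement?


An element a is complemented if some b has a meet b = bottom, a join b = top.
every subset A has complement S\A, so all elements are complemented.
Complemented elements: {}, {1}, {2}, {3}, {1,2}, {1,3}, ... (2 more)
Count: 8


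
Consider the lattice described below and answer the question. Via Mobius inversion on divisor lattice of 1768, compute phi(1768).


phi(n) = n * prod_{p|n} (1 - 1/p).
Prime divisors of 1768: [2, 13, 17]
phi(1768) = 1768 * (1 - 1/2) * (1 - 1/13) * (1 - 1/17)
phi(1768) = 768


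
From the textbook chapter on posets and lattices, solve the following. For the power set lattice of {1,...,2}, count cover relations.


A cover relation a -< b holds when a < b with no c strictly between.
Cover relations:
  {} -< {1}
  {} -< {2}
  {1} -< {1,2}
  {2} -< {1,2}
Total: 4


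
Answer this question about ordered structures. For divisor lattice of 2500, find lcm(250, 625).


In a divisor lattice, join = lcm (least common multiple).
Compute lcm iteratively: start with first element, then lcm(current, next).
Elements: [250, 625]
lcm(250,625) = 1250
Final lcm = 1250


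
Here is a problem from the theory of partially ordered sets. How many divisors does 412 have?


Divisors of 412: [1, 2, 4, 103, 206, 412]
Count: 6


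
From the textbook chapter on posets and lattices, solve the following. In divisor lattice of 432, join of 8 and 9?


In a divisor lattice, join = lcm (least common multiple).
gcd(8,9) = 1
lcm(8,9) = 8*9/gcd = 72/1 = 72


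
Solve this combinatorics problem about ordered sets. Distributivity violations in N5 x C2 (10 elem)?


Distributive law: a ^ (b v c) = (a ^ b) v (a ^ c).
Check all 10^3 = 1000 ordered triples (a,b,c).
  e.g. a=(b,0), b=(a,0), c=(c,0): lhs=(b,0) != rhs=(a,0)
  e.g. a=(b,0), b=(a,0), c=(c,1): lhs=(b,0) != rhs=(a,0)
Total violating triples: 16


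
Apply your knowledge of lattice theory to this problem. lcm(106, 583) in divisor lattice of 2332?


Join=lcm.
gcd(106,583)=53
lcm=1166


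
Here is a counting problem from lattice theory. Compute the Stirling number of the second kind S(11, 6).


S(n,k) = k*S(n-1,k) + S(n-1,k-1).
S(10,6) = 22827, S(10,5) = 42525
S(11,6) = 6*22827 + 42525 = 136962 + 42525
S(11,6) = 179487


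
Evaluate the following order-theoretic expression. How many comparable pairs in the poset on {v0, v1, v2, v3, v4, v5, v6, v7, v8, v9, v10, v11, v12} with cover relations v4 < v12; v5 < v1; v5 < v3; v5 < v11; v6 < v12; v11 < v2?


A comparable pair {a,b} has a < b or b < a in the order.
Count unordered pairs where one element is strictly below the other.
Examples: {v1,v5}, {v2,v5}, {v2,v11}, {v3,v5}, ...
Total comparable pairs: 7


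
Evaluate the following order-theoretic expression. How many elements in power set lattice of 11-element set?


Power set = 2^n.
2^11 = 2048


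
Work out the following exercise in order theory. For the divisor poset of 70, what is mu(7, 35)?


In a divisor lattice, mu(a,b) = mu(b/a) where mu is the classical Mobius function.
b/a = 35/7 = 5
Prime factorization of 5: primes [5]
5 is squarefree with 1 prime factor(s), so mu(5) = (-1)^1 = -1


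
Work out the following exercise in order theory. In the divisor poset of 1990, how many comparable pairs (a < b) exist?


A comparable pair {a,b} has a < b or b < a in the order.
Count unordered pairs where one element is strictly below the other.
Examples: {1,2}, {1,5}, {1,10}, {1,199}, ...
Total comparable pairs: 19


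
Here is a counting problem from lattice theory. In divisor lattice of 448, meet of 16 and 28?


In a divisor lattice, meet = gcd (greatest common divisor).
By Euclidean algorithm or factoring: gcd(16,28) = 4


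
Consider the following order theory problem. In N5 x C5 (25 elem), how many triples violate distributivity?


Distributive law: a ^ (b v c) = (a ^ b) v (a ^ c).
Check all 25^3 = 15625 ordered triples (a,b,c).
  e.g. a=(b,0), b=(a,0), c=(c,0): lhs=(b,0) != rhs=(a,0)
  e.g. a=(b,0), b=(a,0), c=(c,1): lhs=(b,0) != rhs=(a,0)
Total violating triples: 250


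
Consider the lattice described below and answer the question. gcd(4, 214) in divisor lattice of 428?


Meet=gcd.
gcd(4,214)=2


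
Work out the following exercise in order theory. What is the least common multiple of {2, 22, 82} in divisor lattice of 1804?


In a divisor lattice, join = lcm (least common multiple).
Compute lcm iteratively: start with first element, then lcm(current, next).
Elements: [2, 22, 82]
lcm(2,22) = 22
lcm(22,82) = 902
Final lcm = 902


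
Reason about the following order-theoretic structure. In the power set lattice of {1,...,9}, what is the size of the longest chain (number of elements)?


A chain is a totally ordered subset; we count the number of elements in a maximum chain.
Compute, for each element x, the size of the longest chain ending at x:
  {}: 1
  {1}: 2
  {2}: 2
  {3}: 2
  {4}: 2
  {5}: 2
  ...
A maximum chain: {} < {1} < {1,2} < {1,2,3} < {1,2,3,4} < {1,2,3,4,5} < {1,2,3,4,5,6} < {1,2,3,4,5,6,7} < {1,2,3,4,5,6,7,8} < {1,2,3,4,5,6,7,8,9}
Number of elements in the longest chain: 10
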